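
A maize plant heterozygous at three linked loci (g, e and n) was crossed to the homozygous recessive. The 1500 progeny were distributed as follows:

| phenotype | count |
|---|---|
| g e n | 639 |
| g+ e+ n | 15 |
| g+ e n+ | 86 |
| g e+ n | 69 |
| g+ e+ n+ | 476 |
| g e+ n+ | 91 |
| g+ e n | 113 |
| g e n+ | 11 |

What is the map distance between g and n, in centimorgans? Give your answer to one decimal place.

15.3 centimorgans

The two most frequent reciprocal classes, g+ e+ n+ and g e n, are the parental types, so the F1 was g+ e+ n+ / g e n.
The two rarest classes, g+ e+ n and g e n+, are the double crossovers. Comparing them with the parentals, only the n allele has switched, so n is the middle locus and the order is g – n – e.
Crossovers in the g–n interval produce the single-crossover classes g e+ n+ and g+ e n (91 + 113 = 204) plus the double crossovers (26).
RF(g–n) = (204 + 26) / 1500 = 230/1500 = 0.1533 → 15.3 centimorgans.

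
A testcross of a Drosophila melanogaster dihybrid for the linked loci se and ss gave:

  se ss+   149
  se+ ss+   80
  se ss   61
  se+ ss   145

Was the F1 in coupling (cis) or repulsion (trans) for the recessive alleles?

trans

The two most frequent classes are se+ ss (145) and se ss+ (149); these are the parental (non-recombinant) types.
So the F1 carried se+ ss on one chromosome and se ss+ on the other — the recessive alleles are on opposite chromosomes (trans / repulsion).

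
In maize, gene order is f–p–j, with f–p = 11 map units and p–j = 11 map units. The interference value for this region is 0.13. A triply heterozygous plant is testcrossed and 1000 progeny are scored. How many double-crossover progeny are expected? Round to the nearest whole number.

Map distances give recombination frequencies of 0.110 and 0.110 for the two intervals.
With interference 0.13 (so coincidence = 0.87), expected double-crossover frequency = 0.110 × 0.110 × 0.87 = 0.01053.
Expected number = 0.01053 × 1000 = 10.53 ≈ 11.

11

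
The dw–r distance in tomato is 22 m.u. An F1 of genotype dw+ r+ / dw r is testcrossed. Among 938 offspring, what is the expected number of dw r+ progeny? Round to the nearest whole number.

103

A map distance of 22 m.u. corresponds to a recombination frequency of 0.220.
The F1 is dw+ r+ / dw r, so dw r+ is a recombinant gamete class with expected frequency r/2 = 0.220/2 = 0.1100.
Expected number = 0.1100 × 938 = 103.18 ≈ 103.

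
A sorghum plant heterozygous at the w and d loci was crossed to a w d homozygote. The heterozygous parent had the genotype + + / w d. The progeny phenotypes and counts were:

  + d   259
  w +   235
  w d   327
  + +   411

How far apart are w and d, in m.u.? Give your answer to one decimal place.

40.1 m.u.

The recombinant classes are + d and w +: 259 + 235 = 494.
Recombination frequency = 494/1232 = 0.4010 ≈ 40.1%, i.e. 40.1 m.u.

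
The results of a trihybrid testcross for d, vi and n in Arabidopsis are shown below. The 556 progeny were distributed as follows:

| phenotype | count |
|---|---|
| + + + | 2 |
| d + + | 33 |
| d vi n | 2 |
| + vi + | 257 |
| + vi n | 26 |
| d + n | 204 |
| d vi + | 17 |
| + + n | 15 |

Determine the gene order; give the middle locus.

The two most frequent reciprocal classes, d + n and + vi +, are the parental types, so the F1 was d + n / + vi +.
The two rarest classes, d vi n and + + +, are the double crossovers. Comparing them with the parentals, only the vi allele has switched, so vi is the middle locus and the order is d – vi – n.

vi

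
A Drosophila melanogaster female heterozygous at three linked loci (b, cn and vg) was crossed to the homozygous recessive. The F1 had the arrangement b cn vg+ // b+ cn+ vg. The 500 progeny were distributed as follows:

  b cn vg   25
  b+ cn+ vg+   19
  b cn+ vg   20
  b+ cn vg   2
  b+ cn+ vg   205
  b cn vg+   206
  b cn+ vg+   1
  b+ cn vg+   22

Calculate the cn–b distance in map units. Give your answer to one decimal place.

The two rarest classes, b cn+ vg+ and b+ cn vg, are the double crossovers. Comparing them with the parentals, only the cn allele has switched, so cn is the middle locus and the order is vg – cn – b.
Crossovers in the cn–b interval produce the single-crossover classes b+ cn vg+ and b cn+ vg (22 + 20 = 42) plus the double crossovers (3).
RF(cn–b) = (42 + 3) / 500 = 45/500 = 0.0900 → 9.0 map units.

9.0 map units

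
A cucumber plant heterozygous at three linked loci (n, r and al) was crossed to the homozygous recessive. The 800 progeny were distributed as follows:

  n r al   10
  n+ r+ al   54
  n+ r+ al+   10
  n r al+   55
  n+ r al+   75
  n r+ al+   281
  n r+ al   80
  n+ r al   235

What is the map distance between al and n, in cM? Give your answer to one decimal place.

21.9 cM

The two most frequent reciprocal classes, n r+ al+ and n+ r al, are the parental types, so the F1 was n r+ al+ / n+ r al.
The two rarest classes, n+ r+ al+ and n r al, are the double crossovers. Comparing them with the parentals, only the n allele has switched, so n is the middle locus and the order is r – n – al.
Crossovers in the n–al interval produce the single-crossover classes n r+ al and n+ r al+ (80 + 75 = 155) plus the double crossovers (20).
RF(n–al) = (155 + 20) / 800 = 175/800 = 0.2188 → 21.9 cM.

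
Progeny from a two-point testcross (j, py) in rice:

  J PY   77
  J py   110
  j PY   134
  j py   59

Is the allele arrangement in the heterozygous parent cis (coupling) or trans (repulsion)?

trans

The two most frequent classes are J py (110) and j PY (134); these are the parental (non-recombinant) types.
So the F1 carried J py on one chromosome and j PY on the other — the recessive alleles are on opposite chromosomes (trans / repulsion).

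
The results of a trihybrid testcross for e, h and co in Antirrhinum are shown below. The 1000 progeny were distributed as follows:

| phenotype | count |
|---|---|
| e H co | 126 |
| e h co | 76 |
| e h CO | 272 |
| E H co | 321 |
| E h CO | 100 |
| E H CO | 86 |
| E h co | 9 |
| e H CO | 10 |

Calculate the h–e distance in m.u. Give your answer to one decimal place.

24.5 m.u.

The two most frequent reciprocal classes, e h CO and E H co, are the parental types, so the F1 was e h CO / E H co.
The two rarest classes, e H CO and E h co, are the double crossovers. Comparing them with the parentals, only the h allele has switched, so h is the middle locus and the order is co – h – e.
Crossovers in the h–e interval produce the single-crossover classes E h CO and e H co (100 + 126 = 226) plus the double crossovers (19).
RF(h–e) = (226 + 19) / 1000 = 245/1000 = 0.2450 → 24.5 m.u.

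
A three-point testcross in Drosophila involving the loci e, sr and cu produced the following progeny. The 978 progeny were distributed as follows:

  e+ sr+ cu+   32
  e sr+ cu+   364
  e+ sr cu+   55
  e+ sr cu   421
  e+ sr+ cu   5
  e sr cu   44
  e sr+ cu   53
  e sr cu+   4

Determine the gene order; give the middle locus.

The two most frequent reciprocal classes, e sr+ cu+ and e+ sr cu, are the parental types, so the F1 was e sr+ cu+ / e+ sr cu.
The two rarest classes, e sr cu+ and e+ sr+ cu, are the double crossovers. Comparing them with the parentals, only the sr allele has switched, so sr is the middle locus and the order is cu – sr – e.

sr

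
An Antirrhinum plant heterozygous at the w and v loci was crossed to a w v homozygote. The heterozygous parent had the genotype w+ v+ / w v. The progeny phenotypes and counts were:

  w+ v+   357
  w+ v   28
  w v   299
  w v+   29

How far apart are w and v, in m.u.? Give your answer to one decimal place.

8.0 m.u.

The recombinant classes are w+ v and w v+: 28 + 29 = 57.
Recombination frequency = 57/713 = 0.0799 ≈ 8.0%, i.e. 8.0 m.u.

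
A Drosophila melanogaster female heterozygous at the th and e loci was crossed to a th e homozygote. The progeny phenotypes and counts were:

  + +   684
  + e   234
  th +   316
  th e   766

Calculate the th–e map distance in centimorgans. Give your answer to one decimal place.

The two most frequent classes, + + (684) and th e (766), are the parental types, so the F1 was + + / th e.
The recombinant classes are + e and th +: 234 + 316 = 550.
Recombination frequency = 550/2000 = 0.2750 ≈ 27.5%, i.e. 27.5 centimorgans.

27.5 centimorgans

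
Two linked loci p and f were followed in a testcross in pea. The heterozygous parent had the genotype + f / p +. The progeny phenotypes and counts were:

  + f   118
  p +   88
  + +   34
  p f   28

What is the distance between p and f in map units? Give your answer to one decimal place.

The recombinant classes are + + and p f: 34 + 28 = 62.
Recombination frequency = 62/268 = 0.2313 ≈ 23.1%, i.e. 23.1 map units.

23.1 map units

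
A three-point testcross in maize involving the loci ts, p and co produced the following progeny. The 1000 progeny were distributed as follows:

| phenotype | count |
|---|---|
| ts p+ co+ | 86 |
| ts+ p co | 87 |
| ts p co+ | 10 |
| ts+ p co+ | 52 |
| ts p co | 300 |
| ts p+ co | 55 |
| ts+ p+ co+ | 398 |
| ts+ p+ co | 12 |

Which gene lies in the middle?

The two most frequent reciprocal classes, ts+ p+ co+ and ts p co, are the parental types, so the F1 was ts+ p+ co+ / ts p co.
The two rarest classes, ts+ p+ co and ts p co+, are the double crossovers. Comparing them with the parentals, only the co allele has switched, so co is the middle locus and the order is ts – co – p.

co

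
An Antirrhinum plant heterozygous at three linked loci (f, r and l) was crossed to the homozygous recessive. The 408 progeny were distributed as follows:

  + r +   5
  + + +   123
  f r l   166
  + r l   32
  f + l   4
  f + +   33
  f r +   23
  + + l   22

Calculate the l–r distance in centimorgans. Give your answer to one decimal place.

The two most frequent reciprocal classes, + + + and f r l, are the parental types, so the F1 was + + + / f r l.
The two rarest classes, + r + and f + l, are the double crossovers. Comparing them with the parentals, only the r allele has switched, so r is the middle locus and the order is l – r – f.
Crossovers in the l–r interval produce the single-crossover classes + + l and f r + (22 + 23 = 45) plus the double crossovers (9).
RF(l–r) = (45 + 9) / 408 = 54/408 = 0.1324 → 13.2 centimorgans.

13.2 centimorgans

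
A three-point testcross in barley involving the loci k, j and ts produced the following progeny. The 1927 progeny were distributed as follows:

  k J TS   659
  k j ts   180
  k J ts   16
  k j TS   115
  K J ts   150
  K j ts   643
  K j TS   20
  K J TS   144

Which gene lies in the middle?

The two most frequent reciprocal classes, K j ts and k J TS, are the parental types, so the F1 was K j ts / k J TS.
The two rarest classes, K j TS and k J ts, are the double crossovers. Comparing them with the parentals, only the ts allele has switched, so ts is the middle locus and the order is j – ts – k.

ts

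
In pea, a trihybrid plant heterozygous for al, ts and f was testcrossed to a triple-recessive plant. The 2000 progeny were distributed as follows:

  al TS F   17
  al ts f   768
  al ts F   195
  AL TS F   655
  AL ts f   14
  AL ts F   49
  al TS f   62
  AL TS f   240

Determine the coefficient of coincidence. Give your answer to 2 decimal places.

The two most frequent reciprocal classes, AL TS F and al ts f, are the parental types, so the F1 was AL TS F / al ts f.
The two rarest classes, al TS F and AL ts f, are the double crossovers. Comparing them with the parentals, only the al allele has switched, so al is the middle locus and the order is f – al – ts.
f–al: (435 + 31)/2000 = 0.2330; al–ts: (111 + 31)/2000 = 0.0710.
Expected DCO frequency = 0.2330 × 0.0710 ≈ 0.01654; observed = 31/2000 ≈ 0.01550.
Coefficient of coincidence = 0.01550/0.01654 ≈ 0.94.

0.94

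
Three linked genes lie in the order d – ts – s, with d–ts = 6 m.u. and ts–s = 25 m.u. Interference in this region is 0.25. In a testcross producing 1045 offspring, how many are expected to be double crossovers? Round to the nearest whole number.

Map distances give recombination frequencies of 0.060 and 0.250 for the two intervals.
With interference 0.25 (so coincidence = 0.75), expected double-crossover frequency = 0.060 × 0.250 × 0.75 = 0.01125.
Expected number = 0.01125 × 1045 = 11.76 ≈ 12.

12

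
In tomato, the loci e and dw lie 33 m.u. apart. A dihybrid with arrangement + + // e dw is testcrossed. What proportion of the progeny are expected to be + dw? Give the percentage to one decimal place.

16.5%

A map distance of 33 m.u. corresponds to a recombination frequency of 0.330.
The F1 is + + / e dw, so + dw is a recombinant gamete class with expected frequency r/2 = 0.330/2 = 0.1650.
That is 0.1650 = 16.5% of the progeny.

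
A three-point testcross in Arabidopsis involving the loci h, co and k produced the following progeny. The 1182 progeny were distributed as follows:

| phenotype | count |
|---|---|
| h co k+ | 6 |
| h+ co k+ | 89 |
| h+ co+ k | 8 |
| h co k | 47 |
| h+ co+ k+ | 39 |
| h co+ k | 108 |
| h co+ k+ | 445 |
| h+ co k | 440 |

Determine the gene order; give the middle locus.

co

The two most frequent reciprocal classes, h co+ k+ and h+ co k, are the parental types, so the F1 was h co+ k+ / h+ co k.
The two rarest classes, h co k+ and h+ co+ k, are the double crossovers. Comparing them with the parentals, only the co allele has switched, so co is the middle locus and the order is k – co – h.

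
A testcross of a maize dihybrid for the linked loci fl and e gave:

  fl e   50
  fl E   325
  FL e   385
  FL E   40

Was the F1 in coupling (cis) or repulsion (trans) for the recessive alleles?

The two most frequent classes are FL e (385) and fl E (325); these are the parental (non-recombinant) types.
So the F1 carried FL e on one chromosome and fl E on the other — the recessive alleles are on opposite chromosomes (trans / repulsion).

trans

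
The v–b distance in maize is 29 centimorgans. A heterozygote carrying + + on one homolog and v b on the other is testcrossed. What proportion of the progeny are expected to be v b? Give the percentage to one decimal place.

35.5%

A map distance of 29 centimorgans corresponds to a recombination frequency of 0.290.
The F1 is + + / v b, so v b is a parental gamete class with expected frequency (1 − r)/2 = 0.710/2 = 0.3550.
That is 0.3550 = 35.5% of the progeny.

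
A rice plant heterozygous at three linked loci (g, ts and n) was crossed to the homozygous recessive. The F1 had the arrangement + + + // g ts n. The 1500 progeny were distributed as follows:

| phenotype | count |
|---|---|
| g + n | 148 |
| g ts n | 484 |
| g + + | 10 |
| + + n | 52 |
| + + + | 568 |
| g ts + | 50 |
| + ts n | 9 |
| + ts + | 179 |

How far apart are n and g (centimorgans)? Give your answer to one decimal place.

The two rarest classes, g + + and + ts n, are the double crossovers. Comparing them with the parentals, only the g allele has switched, so g is the middle locus and the order is n – g – ts.
Crossovers in the n–g interval produce the single-crossover classes + + n and g ts + (52 + 50 = 102) plus the double crossovers (19).
RF(n–g) = (102 + 19) / 1500 = 121/1500 = 0.0807 → 8.1 centimorgans.

8.1 centimorgans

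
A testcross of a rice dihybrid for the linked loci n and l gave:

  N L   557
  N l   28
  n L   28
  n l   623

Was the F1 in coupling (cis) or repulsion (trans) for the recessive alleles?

cis

The two most frequent classes are N L (557) and n l (623); these are the parental (non-recombinant) types.
So the F1 carried N L on one chromosome and n l on the other — the recessive alleles are on the same chromosome (cis / coupling).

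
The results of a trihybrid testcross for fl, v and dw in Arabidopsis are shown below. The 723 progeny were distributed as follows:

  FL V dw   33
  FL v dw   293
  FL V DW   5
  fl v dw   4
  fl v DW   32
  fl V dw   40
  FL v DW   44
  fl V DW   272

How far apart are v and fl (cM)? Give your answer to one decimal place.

10.2 cM

The two most frequent reciprocal classes, fl V DW and FL v dw, are the parental types, so the F1 was fl V DW / FL v dw.
The two rarest classes, FL V DW and fl v dw, are the double crossovers. Comparing them with the parentals, only the fl allele has switched, so fl is the middle locus and the order is v – fl – dw.
Crossovers in the v–fl interval produce the single-crossover classes fl v DW and FL V dw (32 + 33 = 65) plus the double crossovers (9).
RF(v–fl) = (65 + 9) / 723 = 74/723 = 0.1024 → 10.2 cM.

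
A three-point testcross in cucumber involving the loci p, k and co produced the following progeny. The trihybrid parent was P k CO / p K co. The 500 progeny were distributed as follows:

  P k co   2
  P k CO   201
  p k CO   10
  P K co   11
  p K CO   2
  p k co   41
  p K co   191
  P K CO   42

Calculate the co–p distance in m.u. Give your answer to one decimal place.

The two rarest classes, P k co and p K CO, are the double crossovers. Comparing them with the parentals, only the co allele has switched, so co is the middle locus and the order is p – co – k.
Crossovers in the p–co interval produce the single-crossover classes p k CO and P K co (10 + 11 = 21) plus the double crossovers (4).
RF(p–co) = (21 + 4) / 500 = 25/500 = 0.0500 → 5.0 m.u.

5.0 m.u.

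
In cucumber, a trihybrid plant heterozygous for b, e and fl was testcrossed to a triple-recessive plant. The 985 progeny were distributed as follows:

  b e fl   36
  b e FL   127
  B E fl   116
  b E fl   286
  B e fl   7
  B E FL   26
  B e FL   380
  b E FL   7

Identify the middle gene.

The two most frequent reciprocal classes, b E fl and B e FL, are the parental types, so the F1 was b E fl / B e FL.
The two rarest classes, b E FL and B e fl, are the double crossovers. Comparing them with the parentals, only the fl allele has switched, so fl is the middle locus and the order is e – fl – b.

fl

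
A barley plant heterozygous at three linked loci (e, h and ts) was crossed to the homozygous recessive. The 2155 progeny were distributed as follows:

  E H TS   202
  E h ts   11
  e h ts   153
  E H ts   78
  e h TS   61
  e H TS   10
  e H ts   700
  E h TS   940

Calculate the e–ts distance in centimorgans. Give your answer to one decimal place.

The two most frequent reciprocal classes, e H ts and E h TS, are the parental types, so the F1 was e H ts / E h TS.
The two rarest classes, e H TS and E h ts, are the double crossovers. Comparing them with the parentals, only the ts allele has switched, so ts is the middle locus and the order is e – ts – h.
Crossovers in the e–ts interval produce the single-crossover classes E H ts and e h TS (78 + 61 = 139) plus the double crossovers (21).
RF(e–ts) = (139 + 21) / 2155 = 160/2155 = 0.0742 → 7.4 centimorgans.

7.4 centimorgans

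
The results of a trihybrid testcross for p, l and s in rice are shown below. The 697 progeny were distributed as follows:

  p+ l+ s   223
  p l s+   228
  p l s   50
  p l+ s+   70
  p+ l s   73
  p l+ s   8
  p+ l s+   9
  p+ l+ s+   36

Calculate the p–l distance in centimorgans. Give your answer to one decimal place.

The two most frequent reciprocal classes, p l s+ and p+ l+ s, are the parental types, so the F1 was p l s+ / p+ l+ s.
The two rarest classes, p+ l s+ and p l+ s, are the double crossovers. Comparing them with the parentals, only the p allele has switched, so p is the middle locus and the order is s – p – l.
Crossovers in the p–l interval produce the single-crossover classes p l+ s+ and p+ l s (70 + 73 = 143) plus the double crossovers (17).
RF(p–l) = (143 + 17) / 697 = 160/697 = 0.2296 → 23.0 centimorgans.

23.0 centimorgans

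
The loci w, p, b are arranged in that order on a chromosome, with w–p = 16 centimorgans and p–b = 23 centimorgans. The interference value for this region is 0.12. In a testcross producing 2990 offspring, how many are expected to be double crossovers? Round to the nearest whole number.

97

Map distances give recombination frequencies of 0.160 and 0.230 for the two intervals.
With interference 0.12 (so coincidence = 0.88), expected double-crossover frequency = 0.160 × 0.230 × 0.88 = 0.03238.
Expected number = 0.03238 × 2990 = 96.83 ≈ 97.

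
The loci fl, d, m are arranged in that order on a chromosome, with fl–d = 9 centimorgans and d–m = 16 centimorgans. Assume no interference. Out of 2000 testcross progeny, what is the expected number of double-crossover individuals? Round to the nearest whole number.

Map distances give recombination frequencies of 0.090 and 0.160 for the two intervals.
With no interference, expected double-crossover frequency = 0.090 × 0.160 = 0.01440.
Expected number = 0.01440 × 2000 = 28.80 ≈ 29.

29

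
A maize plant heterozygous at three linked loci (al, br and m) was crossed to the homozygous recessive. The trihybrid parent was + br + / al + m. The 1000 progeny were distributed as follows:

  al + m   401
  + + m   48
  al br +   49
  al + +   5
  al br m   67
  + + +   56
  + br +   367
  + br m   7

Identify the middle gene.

The two rarest classes, + br m and al + +, are the double crossovers. Comparing them with the parentals, only the m allele has switched, so m is the middle locus and the order is al – m – br.

m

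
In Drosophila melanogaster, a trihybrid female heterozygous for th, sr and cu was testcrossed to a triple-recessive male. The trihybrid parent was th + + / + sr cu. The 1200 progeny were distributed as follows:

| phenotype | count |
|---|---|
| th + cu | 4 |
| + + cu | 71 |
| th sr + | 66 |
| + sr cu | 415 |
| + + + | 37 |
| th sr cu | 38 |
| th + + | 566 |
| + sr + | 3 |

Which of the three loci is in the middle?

The two rarest classes, th + cu and + sr +, are the double crossovers. Comparing them with the parentals, only the cu allele has switched, so cu is the middle locus and the order is th – cu – sr.

cu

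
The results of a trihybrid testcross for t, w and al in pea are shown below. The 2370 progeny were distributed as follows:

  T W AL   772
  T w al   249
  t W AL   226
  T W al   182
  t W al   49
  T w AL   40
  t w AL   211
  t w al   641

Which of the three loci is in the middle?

The two most frequent reciprocal classes, T W AL and t w al, are the parental types, so the F1 was T W AL / t w al.
The two rarest classes, T w AL and t W al, are the double crossovers. Comparing them with the parentals, only the w allele has switched, so w is the middle locus and the order is al – w – t.

w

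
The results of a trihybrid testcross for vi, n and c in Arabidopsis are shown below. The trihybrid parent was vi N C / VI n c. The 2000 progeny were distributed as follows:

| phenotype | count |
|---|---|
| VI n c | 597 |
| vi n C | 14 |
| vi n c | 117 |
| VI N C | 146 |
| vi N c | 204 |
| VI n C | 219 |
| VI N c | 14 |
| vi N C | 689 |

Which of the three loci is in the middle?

n

The two rarest classes, vi n C and VI N c, are the double crossovers. Comparing them with the parentals, only the n allele has switched, so n is the middle locus and the order is vi – n – c.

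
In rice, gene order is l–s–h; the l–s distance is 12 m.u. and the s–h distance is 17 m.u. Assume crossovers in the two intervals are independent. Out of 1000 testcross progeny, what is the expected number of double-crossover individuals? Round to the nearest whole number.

Map distances give recombination frequencies of 0.120 and 0.170 for the two intervals.
With no interference, expected double-crossover frequency = 0.120 × 0.170 = 0.02040.
Expected number = 0.02040 × 1000 = 20.40 ≈ 20.

20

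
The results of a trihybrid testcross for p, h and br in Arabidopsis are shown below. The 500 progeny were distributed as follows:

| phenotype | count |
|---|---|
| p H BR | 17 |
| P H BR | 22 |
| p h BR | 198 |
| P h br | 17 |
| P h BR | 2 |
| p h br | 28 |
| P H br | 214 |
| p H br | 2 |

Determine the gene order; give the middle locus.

The two most frequent reciprocal classes, P H br and p h BR, are the parental types, so the F1 was P H br / p h BR.
The two rarest classes, p H br and P h BR, are the double crossovers. Comparing them with the parentals, only the p allele has switched, so p is the middle locus and the order is h – p – br.

p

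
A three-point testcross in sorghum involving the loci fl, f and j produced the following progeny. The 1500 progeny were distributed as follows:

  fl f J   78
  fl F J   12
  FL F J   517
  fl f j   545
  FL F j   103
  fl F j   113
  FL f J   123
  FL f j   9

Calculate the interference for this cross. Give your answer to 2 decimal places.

0.39

The two most frequent reciprocal classes, fl f j and FL F J, are the parental types, so the F1 was fl f j / FL F J.
The two rarest classes, FL f j and fl F J, are the double crossovers. Comparing them with the parentals, only the fl allele has switched, so fl is the middle locus and the order is f – fl – j.
f–fl: (236 + 21)/1500 = 0.1713; fl–j: (181 + 21)/1500 = 0.1347.
Expected DCO frequency = 0.1713 × 0.1347 ≈ 0.02307; observed = 21/1500 ≈ 0.01400.
Coefficient of coincidence = 0.01400/0.02307 ≈ 0.61; interference = 1 − 0.61 = 0.39.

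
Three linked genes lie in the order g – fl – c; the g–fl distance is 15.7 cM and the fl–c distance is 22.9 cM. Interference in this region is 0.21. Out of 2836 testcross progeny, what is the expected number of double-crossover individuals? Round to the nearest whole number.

81

Map distances give recombination frequencies of 0.157 and 0.229 for the two intervals.
With interference 0.21 (so coincidence = 0.79), expected double-crossover frequency = 0.157 × 0.229 × 0.79 = 0.02840.
Expected number = 0.02840 × 2836 = 80.55 ≈ 81.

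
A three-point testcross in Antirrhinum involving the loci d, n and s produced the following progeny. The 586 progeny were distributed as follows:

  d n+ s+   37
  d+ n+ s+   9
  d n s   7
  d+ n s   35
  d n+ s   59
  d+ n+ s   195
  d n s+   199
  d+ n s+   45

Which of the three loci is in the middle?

s

The two most frequent reciprocal classes, d+ n+ s and d n s+, are the parental types, so the F1 was d+ n+ s / d n s+.
The two rarest classes, d+ n+ s+ and d n s, are the double crossovers. Comparing them with the parentals, only the s allele has switched, so s is the middle locus and the order is n – s – d.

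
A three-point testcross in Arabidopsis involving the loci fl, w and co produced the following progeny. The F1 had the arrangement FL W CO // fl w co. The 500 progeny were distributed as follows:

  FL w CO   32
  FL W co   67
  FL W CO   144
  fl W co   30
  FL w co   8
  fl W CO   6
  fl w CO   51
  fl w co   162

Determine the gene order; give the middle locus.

fl

The two rarest classes, fl W CO and FL w co, are the double crossovers. Comparing them with the parentals, only the fl allele has switched, so fl is the middle locus and the order is w – fl – co.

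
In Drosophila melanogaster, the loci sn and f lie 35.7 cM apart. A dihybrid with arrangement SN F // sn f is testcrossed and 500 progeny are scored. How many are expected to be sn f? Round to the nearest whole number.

161

A map distance of 35.7 cM corresponds to a recombination frequency of 0.357.
The F1 is SN F / sn f, so sn f is a parental gamete class with expected frequency (1 − r)/2 = 0.643/2 = 0.3215.
Expected number = 0.3215 × 500 = 160.75 ≈ 161.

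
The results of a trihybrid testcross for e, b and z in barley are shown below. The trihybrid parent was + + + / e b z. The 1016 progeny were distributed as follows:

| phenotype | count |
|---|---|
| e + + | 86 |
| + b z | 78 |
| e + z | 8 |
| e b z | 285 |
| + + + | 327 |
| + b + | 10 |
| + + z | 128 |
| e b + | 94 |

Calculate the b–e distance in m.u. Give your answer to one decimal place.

The two rarest classes, + b + and e + z, are the double crossovers. Comparing them with the parentals, only the b allele has switched, so b is the middle locus and the order is e – b – z.
Crossovers in the e–b interval produce the single-crossover classes e + + and + b z (86 + 78 = 164) plus the double crossovers (18).
RF(e–b) = (164 + 18) / 1016 = 182/1016 = 0.1791 → 17.9 m.u.

17.9 m.u.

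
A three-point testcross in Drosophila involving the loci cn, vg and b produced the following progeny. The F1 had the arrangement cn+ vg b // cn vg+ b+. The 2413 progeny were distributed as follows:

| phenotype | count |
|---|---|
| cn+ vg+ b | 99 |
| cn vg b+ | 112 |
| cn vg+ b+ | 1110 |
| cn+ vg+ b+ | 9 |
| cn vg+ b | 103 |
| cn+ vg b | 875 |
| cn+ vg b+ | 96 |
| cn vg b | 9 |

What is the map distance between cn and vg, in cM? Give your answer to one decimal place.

9.5 cM

The two rarest classes, cn vg b and cn+ vg+ b+, are the double crossovers. Comparing them with the parentals, only the cn allele has switched, so cn is the middle locus and the order is vg – cn – b.
Crossovers in the vg–cn interval produce the single-crossover classes cn+ vg+ b and cn vg b+ (99 + 112 = 211) plus the double crossovers (18).
RF(vg–cn) = (211 + 18) / 2413 = 229/2413 = 0.0949 → 9.5 cM.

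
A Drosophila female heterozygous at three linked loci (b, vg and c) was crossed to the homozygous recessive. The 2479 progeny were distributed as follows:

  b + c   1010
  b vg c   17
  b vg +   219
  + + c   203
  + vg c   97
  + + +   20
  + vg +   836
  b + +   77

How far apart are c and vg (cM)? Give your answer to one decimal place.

The two most frequent reciprocal classes, + vg + and b + c, are the parental types, so the F1 was + vg + / b + c.
The two rarest classes, + + + and b vg c, are the double crossovers. Comparing them with the parentals, only the vg allele has switched, so vg is the middle locus and the order is c – vg – b.
Crossovers in the c–vg interval produce the single-crossover classes + vg c and b + + (97 + 77 = 174) plus the double crossovers (37).
RF(c–vg) = (174 + 37) / 2479 = 211/2479 = 0.0851 → 8.5 cM.

8.5 cM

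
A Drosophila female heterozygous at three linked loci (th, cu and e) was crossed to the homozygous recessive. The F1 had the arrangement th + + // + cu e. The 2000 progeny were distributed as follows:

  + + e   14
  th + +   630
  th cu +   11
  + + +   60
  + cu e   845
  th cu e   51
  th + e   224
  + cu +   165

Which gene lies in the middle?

cu

The two rarest classes, th cu + and + + e, are the double crossovers. Comparing them with the parentals, only the cu allele has switched, so cu is the middle locus and the order is e – cu – th.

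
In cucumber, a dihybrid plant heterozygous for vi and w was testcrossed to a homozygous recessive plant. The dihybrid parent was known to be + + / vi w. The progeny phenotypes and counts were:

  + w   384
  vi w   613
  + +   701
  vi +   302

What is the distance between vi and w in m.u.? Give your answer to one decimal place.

The recombinant classes are + w and vi +: 384 + 302 = 686.
Recombination frequency = 686/2000 = 0.3430 ≈ 34.3%, i.e. 34.3 m.u.

34.3 m.u.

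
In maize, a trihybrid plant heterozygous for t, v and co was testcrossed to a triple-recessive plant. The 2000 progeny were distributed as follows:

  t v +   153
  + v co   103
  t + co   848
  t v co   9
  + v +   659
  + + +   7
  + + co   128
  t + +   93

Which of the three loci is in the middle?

v

The two most frequent reciprocal classes, t + co and + v +, are the parental types, so the F1 was t + co / + v +.
The two rarest classes, t v co and + + +, are the double crossovers. Comparing them with the parentals, only the v allele has switched, so v is the middle locus and the order is t – v – co.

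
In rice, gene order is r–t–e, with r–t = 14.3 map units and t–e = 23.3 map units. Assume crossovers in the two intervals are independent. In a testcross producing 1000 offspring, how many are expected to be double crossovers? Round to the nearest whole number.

33

Map distances give recombination frequencies of 0.143 and 0.233 for the two intervals.
With no interference, expected double-crossover frequency = 0.143 × 0.233 = 0.03332.
Expected number = 0.03332 × 1000 = 33.32 ≈ 33.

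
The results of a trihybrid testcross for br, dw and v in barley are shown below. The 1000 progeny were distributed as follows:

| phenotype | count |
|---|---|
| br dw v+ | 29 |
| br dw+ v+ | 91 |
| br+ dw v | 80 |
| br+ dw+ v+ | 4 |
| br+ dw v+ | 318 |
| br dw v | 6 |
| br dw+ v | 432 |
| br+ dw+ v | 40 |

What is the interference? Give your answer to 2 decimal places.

The two most frequent reciprocal classes, br+ dw v+ and br dw+ v, are the parental types, so the F1 was br+ dw v+ / br dw+ v.
The two rarest classes, br+ dw+ v+ and br dw v, are the double crossovers. Comparing them with the parentals, only the dw allele has switched, so dw is the middle locus and the order is br – dw – v.
br–dw: (69 + 10)/1000 = 0.0790; dw–v: (171 + 10)/1000 = 0.1810.
Expected DCO frequency = 0.0790 × 0.1810 ≈ 0.01430; observed = 10/1000 ≈ 0.01000.
Coefficient of coincidence = 0.01000/0.01430 ≈ 0.70; interference = 1 − 0.70 = 0.30.

0.30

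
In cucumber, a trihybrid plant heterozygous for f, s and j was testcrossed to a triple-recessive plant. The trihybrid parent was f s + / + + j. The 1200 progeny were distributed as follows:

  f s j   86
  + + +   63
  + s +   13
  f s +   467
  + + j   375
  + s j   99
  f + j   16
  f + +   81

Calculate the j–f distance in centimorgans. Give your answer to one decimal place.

The two rarest classes, + s + and f + j, are the double crossovers. Comparing them with the parentals, only the f allele has switched, so f is the middle locus and the order is j – f – s.
Crossovers in the j–f interval produce the single-crossover classes f s j and + + + (86 + 63 = 149) plus the double crossovers (29).
RF(j–f) = (149 + 29) / 1200 = 178/1200 = 0.1483 → 14.8 centimorgans.

14.8 centimorgans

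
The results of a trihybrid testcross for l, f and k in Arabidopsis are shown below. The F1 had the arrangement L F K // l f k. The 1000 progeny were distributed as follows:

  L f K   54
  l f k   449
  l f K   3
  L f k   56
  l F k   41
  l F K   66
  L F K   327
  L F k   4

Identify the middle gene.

k

The two rarest classes, L F k and l f K, are the double crossovers. Comparing them with the parentals, only the k allele has switched, so k is the middle locus and the order is l – k – f.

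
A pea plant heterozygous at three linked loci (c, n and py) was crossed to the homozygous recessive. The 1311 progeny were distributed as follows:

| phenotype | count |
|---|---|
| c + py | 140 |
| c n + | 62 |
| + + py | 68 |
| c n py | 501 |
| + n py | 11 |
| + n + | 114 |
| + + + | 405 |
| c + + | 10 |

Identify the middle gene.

The two most frequent reciprocal classes, + + + and c n py, are the parental types, so the F1 was + + + / c n py.
The two rarest classes, c + + and + n py, are the double crossovers. Comparing them with the parentals, only the c allele has switched, so c is the middle locus and the order is py – c – n.

c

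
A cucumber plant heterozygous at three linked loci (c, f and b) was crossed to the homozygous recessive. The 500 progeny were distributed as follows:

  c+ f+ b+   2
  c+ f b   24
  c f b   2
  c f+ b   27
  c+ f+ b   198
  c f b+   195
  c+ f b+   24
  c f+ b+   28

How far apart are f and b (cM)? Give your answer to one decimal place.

11.2 cM

The two most frequent reciprocal classes, c+ f+ b and c f b+, are the parental types, so the F1 was c+ f+ b / c f b+.
The two rarest classes, c+ f+ b+ and c f b, are the double crossovers. Comparing them with the parentals, only the b allele has switched, so b is the middle locus and the order is f – b – c.
Crossovers in the f–b interval produce the single-crossover classes c+ f b and c f+ b+ (24 + 28 = 52) plus the double crossovers (4).
RF(f–b) = (52 + 4) / 500 = 56/500 = 0.1120 → 11.2 cM.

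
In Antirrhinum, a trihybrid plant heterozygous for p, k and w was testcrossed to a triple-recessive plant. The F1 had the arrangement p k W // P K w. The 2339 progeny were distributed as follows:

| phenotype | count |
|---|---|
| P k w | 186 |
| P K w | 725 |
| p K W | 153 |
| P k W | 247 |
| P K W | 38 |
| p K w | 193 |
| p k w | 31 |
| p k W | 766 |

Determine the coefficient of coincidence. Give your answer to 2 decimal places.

0.78

The two rarest classes, p k w and P K W, are the double crossovers. Comparing them with the parentals, only the w allele has switched, so w is the middle locus and the order is p – w – k.
p–w: (440 + 69)/2339 = 0.2176; w–k: (339 + 69)/2339 = 0.1744.
Expected DCO frequency = 0.2176 × 0.1744 ≈ 0.03795; observed = 69/2339 ≈ 0.02950.
Coefficient of coincidence = 0.02950/0.03795 ≈ 0.78.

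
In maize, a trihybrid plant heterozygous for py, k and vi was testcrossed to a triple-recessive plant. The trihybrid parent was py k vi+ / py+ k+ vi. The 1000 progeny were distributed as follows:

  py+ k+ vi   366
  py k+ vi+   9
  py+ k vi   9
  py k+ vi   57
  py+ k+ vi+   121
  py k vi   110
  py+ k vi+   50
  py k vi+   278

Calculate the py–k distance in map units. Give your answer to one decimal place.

12.5 map units

The two rarest classes, py k+ vi+ and py+ k vi, are the double crossovers. Comparing them with the parentals, only the k allele has switched, so k is the middle locus and the order is vi – k – py.
Crossovers in the k–py interval produce the single-crossover classes py+ k vi+ and py k+ vi (50 + 57 = 107) plus the double crossovers (18).
RF(k–py) = (107 + 18) / 1000 = 125/1000 = 0.1250 → 12.5 map units.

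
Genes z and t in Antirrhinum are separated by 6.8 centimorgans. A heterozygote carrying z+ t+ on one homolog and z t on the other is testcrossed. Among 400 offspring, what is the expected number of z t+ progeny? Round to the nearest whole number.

14

A map distance of 6.8 centimorgans corresponds to a recombination frequency of 0.068.
The F1 is z+ t+ / z t, so z t+ is a recombinant gamete class with expected frequency r/2 = 0.068/2 = 0.0340.
Expected number = 0.0340 × 400 = 13.60 ≈ 14.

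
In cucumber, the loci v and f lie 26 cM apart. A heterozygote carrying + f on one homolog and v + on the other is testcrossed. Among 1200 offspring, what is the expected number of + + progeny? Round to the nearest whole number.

A map distance of 26 cM corresponds to a recombination frequency of 0.260.
The F1 is + f / v +, so + + is a recombinant gamete class with expected frequency r/2 = 0.260/2 = 0.1300.
Expected number = 0.1300 × 1200 = 156.00 ≈ 156.

156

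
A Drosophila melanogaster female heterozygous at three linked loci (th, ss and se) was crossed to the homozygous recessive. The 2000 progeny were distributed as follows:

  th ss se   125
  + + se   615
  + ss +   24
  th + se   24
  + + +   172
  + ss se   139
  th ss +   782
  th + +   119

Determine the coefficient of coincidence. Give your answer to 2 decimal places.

The two most frequent reciprocal classes, + + se and th ss +, are the parental types, so the F1 was + + se / th ss +.
The two rarest classes, th + se and + ss +, are the double crossovers. Comparing them with the parentals, only the th allele has switched, so th is the middle locus and the order is ss – th – se.
ss–th: (258 + 48)/2000 = 0.1530; th–se: (297 + 48)/2000 = 0.1725.
Expected DCO frequency = 0.1530 × 0.1725 ≈ 0.02639; observed = 48/2000 ≈ 0.02400.
Coefficient of coincidence = 0.02400/0.02639 ≈ 0.91.

0.91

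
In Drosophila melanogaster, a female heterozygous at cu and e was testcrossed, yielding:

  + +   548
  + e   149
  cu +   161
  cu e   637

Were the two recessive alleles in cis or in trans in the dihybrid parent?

The two most frequent classes are + + (548) and cu e (637); these are the parental (non-recombinant) types.
So the F1 carried + + on one chromosome and cu e on the other — the recessive alleles are on the same chromosome (cis / coupling).

cis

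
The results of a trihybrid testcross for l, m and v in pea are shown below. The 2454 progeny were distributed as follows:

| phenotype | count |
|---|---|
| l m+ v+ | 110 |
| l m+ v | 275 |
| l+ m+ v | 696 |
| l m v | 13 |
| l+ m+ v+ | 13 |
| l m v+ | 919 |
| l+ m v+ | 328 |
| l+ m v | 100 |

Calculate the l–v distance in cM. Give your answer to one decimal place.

The two most frequent reciprocal classes, l+ m+ v and l m v+, are the parental types, so the F1 was l+ m+ v / l m v+.
The two rarest classes, l+ m+ v+ and l m v, are the double crossovers. Comparing them with the parentals, only the v allele has switched, so v is the middle locus and the order is l – v – m.
Crossovers in the l–v interval produce the single-crossover classes l m+ v and l+ m v+ (275 + 328 = 603) plus the double crossovers (26).
RF(l–v) = (603 + 26) / 2454 = 629/2454 = 0.2563 → 25.6 cM.

25.6 cM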